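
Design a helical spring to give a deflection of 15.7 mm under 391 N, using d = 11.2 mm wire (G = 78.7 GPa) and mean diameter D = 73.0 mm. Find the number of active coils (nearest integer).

16

Required rate k = F/δ = 391/15.7 = 24.904 N/mm
N_a = Gd⁴/(8D³k) = (78.7×10³ × 11.2⁴)/(8 × 73.0³ × 24.904)
    = 1.23836e+09 / 7.75061e+07 = 15.98 → 16 coils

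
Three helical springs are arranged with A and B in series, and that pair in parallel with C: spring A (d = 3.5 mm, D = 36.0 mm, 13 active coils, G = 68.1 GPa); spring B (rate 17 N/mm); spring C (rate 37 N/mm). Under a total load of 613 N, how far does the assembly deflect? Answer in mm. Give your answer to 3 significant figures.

15.8 mm

k_A = Gd⁴/(8D³N_a) = (68.1×10³)(3.5⁴)/(8·36.0³·13) = 2.1061 N/mm
Springs A,B series: k_AB = 1/(1/2.1061+1/17) = 1.8739 N/mm; parallel with C: k_eq = 1.8739+37 = 38.874 N/mm
δ = F/k_eq = 613/38.874 = 15.769 mm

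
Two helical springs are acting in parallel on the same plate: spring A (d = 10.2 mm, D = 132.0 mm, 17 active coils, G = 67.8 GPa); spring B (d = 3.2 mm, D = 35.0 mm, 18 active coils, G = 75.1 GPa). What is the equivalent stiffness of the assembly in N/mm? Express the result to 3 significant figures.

3.62 N/mm

k_A = Gd⁴/(8D³N_a) = (67.8×10³)(10.2⁴)/(8·132.0³·17) = 2.3462 N/mm
k_B = Gd⁴/(8D³N_a) = (75.1×10³)(3.2⁴)/(8·35.0³·18) = 1.2755 N/mm
Parallel: k_eq = 2.3462 + 1.2755 = 3.6217 N/mm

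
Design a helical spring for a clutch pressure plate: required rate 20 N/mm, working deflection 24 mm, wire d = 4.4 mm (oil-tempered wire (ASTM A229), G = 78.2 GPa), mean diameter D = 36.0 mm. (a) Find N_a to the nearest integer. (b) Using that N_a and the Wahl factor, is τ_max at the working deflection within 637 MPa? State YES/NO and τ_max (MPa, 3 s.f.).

N_a = Gd⁴/(8D³k) = (78.2×10³)(4.4⁴)/(8·36.0³·20) = 3.926 → N_a = 4
Actual rate k = Gd⁴/(8D³·4) = 19.632 N/mm
Working load F = kδ = 19.632·24 = 471.16 N
C = 36.0/4.4 = 8.1818; K_W = (4C−1)/(4C−4)+0.615/C = 1.1796
τ_max = K_W·8FD/(πd³) = 1.1796·507.06 = 598.12 MPa
τ_max ≤ 637 MPa → acceptable

(a) 4 coils; (b) YES, τ_max = 598 MPa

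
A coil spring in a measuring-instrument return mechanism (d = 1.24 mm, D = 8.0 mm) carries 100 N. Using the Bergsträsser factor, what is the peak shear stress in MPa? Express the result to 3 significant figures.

Spring index C = D/d = 8.0/1.24 = 6.4516
K_B = (4C+2)/(4C−3) = 27.806/22.806 = 1.2192
τ₀ = 8FD/(πd³) = 8·100·8.0/(π·1.24³) = 6400/5.9898 = 1068.5 MPa
τ_max = K·τ₀ = 1.2192 × 1068.5 = 1302.7 MPa

1300 MPa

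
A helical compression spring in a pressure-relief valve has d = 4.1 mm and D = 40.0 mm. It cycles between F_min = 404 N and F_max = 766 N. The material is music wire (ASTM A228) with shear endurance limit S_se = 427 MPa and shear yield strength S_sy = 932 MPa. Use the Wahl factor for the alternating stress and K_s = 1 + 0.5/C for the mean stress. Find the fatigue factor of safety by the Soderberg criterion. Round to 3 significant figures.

0.590

C = D/d = 40.0/4.1 = 9.7561; K_W = (4C−1)/(4C−4)+0.615/C = 1.1487; K_s = 1+0.5/C = 1.0513
F_a = (F_max−F_min)/2 = 181 N; F_m = (F_max+F_min)/2 = 585 N
τ_a = K_W·8F_aD/(πd³) = 1.1487 × 267.5 = 307.28 MPa
τ_m = K_s·8F_mD/(πd³) = 1.0513 × 864.58 = 908.89 MPa
Soderberg: 1/n_f = τ_a/S_se + τ_m/S_sy = 307.28/427 + 908.89/932 = 0.71962 + 0.97520 = 1.6948
n_f = 1/1.6948 = 0.59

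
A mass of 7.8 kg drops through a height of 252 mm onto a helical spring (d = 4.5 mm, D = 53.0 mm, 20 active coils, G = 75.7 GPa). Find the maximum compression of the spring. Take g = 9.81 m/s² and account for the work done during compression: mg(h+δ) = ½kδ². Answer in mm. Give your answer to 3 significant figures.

k = Gd⁴/(8D³N_a) = (75.7×10³)(4.5⁴)/(8·53.0³·20) = 1.3032 N/mm
W = mg = 7.8 × 9.81 = 76.518 N
½kδ² − Wδ − Wh = 0 → δ = (W + √(W² + 2kWh))/k
δ = (76.518 + √(5855 + 50256.5))/1.3032 = (76.518 + 236.88)/1.3032 = 240.49 mm

240 mm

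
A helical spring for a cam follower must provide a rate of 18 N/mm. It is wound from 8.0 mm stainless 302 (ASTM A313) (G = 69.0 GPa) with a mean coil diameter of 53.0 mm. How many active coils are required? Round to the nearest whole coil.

13

N_a = Gd⁴/(8D³k) = (69.0×10³ × 8.0⁴)/(8 × 53.0³ × 18)
    = 2.82624e+08 / 2.14383e+07 = 13.18 → 13 coils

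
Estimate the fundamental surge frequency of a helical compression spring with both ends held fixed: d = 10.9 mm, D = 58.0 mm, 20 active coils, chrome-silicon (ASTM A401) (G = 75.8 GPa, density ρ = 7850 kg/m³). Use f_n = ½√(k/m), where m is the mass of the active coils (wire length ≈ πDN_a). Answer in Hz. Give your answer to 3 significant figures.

k = Gd⁴/(8D³N_a) = (75.8×10³)(10.9⁴)/(8·58.0³·20) = 34.275 N/mm = 34275 N/m
Wire length L = πDN_a = π·58.0·20 = 3644.2 mm
m = ρ·(πd²/4)·L = 7850 × 93.313×10⁻⁶ m² × 3.6442 m = 2.6694 kg
f_n = ½√(k/m) = 0.5·√(34275/2.6694) = 0.5·√(12840) = 56.656 Hz

56.7 Hz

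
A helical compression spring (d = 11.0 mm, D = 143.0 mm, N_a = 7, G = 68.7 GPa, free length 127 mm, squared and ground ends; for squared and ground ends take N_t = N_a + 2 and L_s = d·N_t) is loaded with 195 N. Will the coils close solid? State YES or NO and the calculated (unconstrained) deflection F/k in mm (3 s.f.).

k = Gd⁴/(8D³N_a) = (68.7×10³)(11.0⁴)/(8·143.0³·7) = 6.1423 N/mm
N_t = 9; L_s = 11.0·9 = 99 mm; δ_solid = L₀ − L_s = 127 − 99 = 28 mm
δ = F/k = 195/6.1423 = 31.747 mm
δ ≥ δ_solid → spring goes solid

YES, δ = 31.7 mm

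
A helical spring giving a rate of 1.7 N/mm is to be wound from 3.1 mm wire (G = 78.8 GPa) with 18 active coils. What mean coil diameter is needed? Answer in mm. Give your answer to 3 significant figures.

D = (Gd⁴/(8N_a·k))^(1/3) = (78.8×10³·3.1⁴/(8·18·1.7))^(1/3)
  = (29727.7)^(1/3) = 30.9780 mm

31.0 mm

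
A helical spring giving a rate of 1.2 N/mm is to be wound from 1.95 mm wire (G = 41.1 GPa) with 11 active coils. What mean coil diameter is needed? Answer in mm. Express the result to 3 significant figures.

D = (Gd⁴/(8N_a·k))^(1/3) = (41.1×10³·1.95⁴/(8·11·1.2))^(1/3)
  = (5627.51)^(1/3) = 17.7871 mm

17.8 mm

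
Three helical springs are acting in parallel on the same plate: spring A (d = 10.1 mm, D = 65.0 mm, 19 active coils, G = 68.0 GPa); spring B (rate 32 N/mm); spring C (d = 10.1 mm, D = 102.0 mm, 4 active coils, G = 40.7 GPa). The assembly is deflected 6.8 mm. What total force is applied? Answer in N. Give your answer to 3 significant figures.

k_A = Gd⁴/(8D³N_a) = (68.0×10³)(10.1⁴)/(8·65.0³·19) = 16.952 N/mm
k_C = Gd⁴/(8D³N_a) = (40.7×10³)(10.1⁴)/(8·102.0³·4) = 12.472 N/mm
Parallel: k_eq = 16.952 + 32 + 12.472 = 61.423 N/mm
F = k_eq·δ = 61.423·6.8 = 417.68 N

418 N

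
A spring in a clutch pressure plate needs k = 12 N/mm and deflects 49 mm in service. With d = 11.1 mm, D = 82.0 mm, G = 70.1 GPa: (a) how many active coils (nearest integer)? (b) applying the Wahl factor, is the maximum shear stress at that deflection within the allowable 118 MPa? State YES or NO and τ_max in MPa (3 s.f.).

N_a = Gd⁴/(8D³k) = (70.1×10³)(11.1⁴)/(8·82.0³·12) = 20.1 → N_a = 20
Actual rate k = Gd⁴/(8D³·20) = 12.063 N/mm
Working load F = kδ = 12.063·49 = 591.08 N
C = 82.0/11.1 = 7.3874; K_W = (4C−1)/(4C−4)+0.615/C = 1.2007
τ_max = K_W·8FD/(πd³) = 1.2007·90.246 = 108.36 MPa
τ_max ≤ 118 MPa → acceptable

(a) 20 coils; (b) YES, τ_max = 108 MPa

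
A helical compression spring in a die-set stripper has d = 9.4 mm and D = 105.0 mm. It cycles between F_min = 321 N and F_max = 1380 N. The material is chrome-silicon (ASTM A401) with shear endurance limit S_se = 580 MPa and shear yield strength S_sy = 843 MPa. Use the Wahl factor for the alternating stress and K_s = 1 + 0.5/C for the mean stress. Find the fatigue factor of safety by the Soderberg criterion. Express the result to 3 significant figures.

1.49

C = D/d = 105.0/9.4 = 11.1702; K_W = (4C−1)/(4C−4)+0.615/C = 1.1288; K_s = 1+0.5/C = 1.0448
F_a = (F_max−F_min)/2 = 529.5 N; F_m = (F_max+F_min)/2 = 850.5 N
τ_a = K_W·8F_aD/(πd³) = 1.1288 × 170.46 = 192.41 MPa
τ_m = K_s·8F_mD/(πd³) = 1.0448 × 273.79 = 286.05 MPa
Soderberg: 1/n_f = τ_a/S_se + τ_m/S_sy = 192.41/580 + 286.05/843 = 0.33174 + 0.33932 = 0.67106
n_f = 1/0.67106 = 1.49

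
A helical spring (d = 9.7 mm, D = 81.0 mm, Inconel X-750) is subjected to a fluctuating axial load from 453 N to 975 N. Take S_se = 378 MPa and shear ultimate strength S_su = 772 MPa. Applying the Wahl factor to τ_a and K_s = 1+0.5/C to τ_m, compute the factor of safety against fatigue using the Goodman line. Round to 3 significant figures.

2.47

C = D/d = 81.0/9.7 = 8.3505; K_W = (4C−1)/(4C−4)+0.615/C = 1.1757; K_s = 1+0.5/C = 1.0599
F_a = (F_max−F_min)/2 = 261 N; F_m = (F_max+F_min)/2 = 714 N
τ_a = K_W·8F_aD/(πd³) = 1.1757 × 58.986 = 69.349 MPa
τ_m = K_s·8F_mD/(πd³) = 1.0599 × 161.36 = 171.03 MPa
Goodman: 1/n_f = τ_a/S_se + τ_m/S_su = 69.349/378 + 171.03/772 = 0.18346 + 0.22154 = 0.405
n_f = 1/0.405 = 2.469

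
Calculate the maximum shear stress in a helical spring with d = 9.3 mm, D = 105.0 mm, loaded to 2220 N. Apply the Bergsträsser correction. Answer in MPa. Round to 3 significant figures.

Spring index C = D/d = 105.0/9.3 = 11.2903
K_B = (4C+2)/(4C−3) = 47.161/42.161 = 1.1186
τ₀ = 8FD/(πd³) = 8·2220·105.0/(π·9.3³) = 1.8648e+06/2527 = 737.96 MPa
τ_max = K·τ₀ = 1.1186 × 737.96 = 825.48 MPa

825 MPa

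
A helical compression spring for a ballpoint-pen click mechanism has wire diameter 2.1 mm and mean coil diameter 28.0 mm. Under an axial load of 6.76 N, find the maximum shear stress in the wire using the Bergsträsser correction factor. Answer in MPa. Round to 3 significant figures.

57.2 MPa

Spring index C = D/d = 28.0/2.1 = 13.3333
K_B = (4C+2)/(4C−3) = 55.333/50.333 = 1.0993
τ₀ = 8FD/(πd³) = 8·6.76·28.0/(π·2.1³) = 1514.24/29.094 = 52.046 MPa
τ_max = K·τ₀ = 1.0993 × 52.046 = 57.216 MPa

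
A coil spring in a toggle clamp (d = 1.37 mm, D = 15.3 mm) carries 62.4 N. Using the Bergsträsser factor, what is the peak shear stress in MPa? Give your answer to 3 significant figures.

Spring index C = D/d = 15.3/1.37 = 11.1679
K_B = (4C+2)/(4C−3) = 46.672/41.672 = 1.1200
τ₀ = 8FD/(πd³) = 8·62.4·15.3/(π·1.37³) = 7637.76/8.0781 = 945.48 MPa
τ_max = K·τ₀ = 1.1200 × 945.48 = 1058.9 MPa

1060 MPa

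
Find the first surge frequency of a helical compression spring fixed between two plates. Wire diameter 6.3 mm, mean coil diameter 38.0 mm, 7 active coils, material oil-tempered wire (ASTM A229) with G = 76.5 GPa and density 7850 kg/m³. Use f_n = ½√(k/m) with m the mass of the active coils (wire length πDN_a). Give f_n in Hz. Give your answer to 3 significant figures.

k = Gd⁴/(8D³N_a) = (76.5×10³)(6.3⁴)/(8·38.0³·7) = 39.218 N/mm = 39218 N/m
Wire length L = πDN_a = π·38.0·7 = 835.66 mm
m = ρ·(πd²/4)·L = 7850 × 31.172×10⁻⁶ m² × 0.83566 m = 0.20449 kg
f_n = ½√(k/m) = 0.5·√(39218/0.20449) = 0.5·√(1.9178e+05) = 218.97 Hz

219 Hz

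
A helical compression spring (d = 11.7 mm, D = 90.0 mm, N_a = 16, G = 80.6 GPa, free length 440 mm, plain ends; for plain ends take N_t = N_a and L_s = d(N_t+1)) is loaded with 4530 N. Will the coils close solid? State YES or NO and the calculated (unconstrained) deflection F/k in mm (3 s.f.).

k = Gd⁴/(8D³N_a) = (80.6×10³)(11.7⁴)/(8·90.0³·16) = 16.186 N/mm
N_t = 16; L_s = 11.7·17 = 198.9 mm; δ_solid = L₀ − L_s = 440 − 198.9 = 241.1 mm
δ = F/k = 4530/16.186 = 279.87 mm
δ ≥ δ_solid → spring goes solid

YES, δ = 280 mm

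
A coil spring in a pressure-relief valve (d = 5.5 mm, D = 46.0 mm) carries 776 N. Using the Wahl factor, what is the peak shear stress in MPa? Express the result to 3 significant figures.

642 MPa

Spring index C = D/d = 46.0/5.5 = 8.3636
K_W = (4C−1)/(4C−4) + 0.615/C = 32.455/29.455 + 0.0735 = 1.1754
τ₀ = 8FD/(πd³) = 8·776·46.0/(π·5.5³) = 285568/522.68 = 546.35 MPa
τ_max = K·τ₀ = 1.1754 × 546.35 = 642.17 MPa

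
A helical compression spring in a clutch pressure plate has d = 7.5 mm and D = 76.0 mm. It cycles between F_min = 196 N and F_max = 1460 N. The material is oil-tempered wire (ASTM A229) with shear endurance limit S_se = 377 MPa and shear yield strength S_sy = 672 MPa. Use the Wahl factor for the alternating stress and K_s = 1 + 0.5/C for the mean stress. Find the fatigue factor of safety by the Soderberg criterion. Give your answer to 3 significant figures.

0.679

C = D/d = 76.0/7.5 = 10.1333; K_W = (4C−1)/(4C−4)+0.615/C = 1.1428; K_s = 1+0.5/C = 1.0493
F_a = (F_max−F_min)/2 = 632 N; F_m = (F_max+F_min)/2 = 828 N
τ_a = K_W·8F_aD/(πd³) = 1.1428 × 289.93 = 331.33 MPa
τ_m = K_s·8F_mD/(πd³) = 1.0493 × 379.84 = 398.58 MPa
Soderberg: 1/n_f = τ_a/S_se + τ_m/S_sy = 331.33/377 + 398.58/672 = 0.87886 + 0.59313 = 1.472
n_f = 1/1.472 = 0.6794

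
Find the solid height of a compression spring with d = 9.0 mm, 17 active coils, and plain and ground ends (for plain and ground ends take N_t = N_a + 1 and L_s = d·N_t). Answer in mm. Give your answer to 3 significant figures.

plain and ground ends: N_t = N_a + 1 = 17 + 1 = 18
L_s = d·N_t = 9.0 × 18 = 162 mm

162 mm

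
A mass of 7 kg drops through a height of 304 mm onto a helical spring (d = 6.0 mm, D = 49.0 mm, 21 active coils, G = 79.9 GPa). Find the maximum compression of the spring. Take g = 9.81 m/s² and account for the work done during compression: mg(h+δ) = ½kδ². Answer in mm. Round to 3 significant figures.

k = Gd⁴/(8D³N_a) = (79.9×10³)(6.0⁴)/(8·49.0³·21) = 5.2391 N/mm
W = mg = 7 × 9.81 = 68.67 N
½kδ² − Wδ − Wh = 0 → δ = (W + √(W² + 2kWh))/k
δ = (68.67 + √(4715.6 + 218738))/5.2391 = (68.67 + 472.71)/5.2391 = 103.33 mm

103 mm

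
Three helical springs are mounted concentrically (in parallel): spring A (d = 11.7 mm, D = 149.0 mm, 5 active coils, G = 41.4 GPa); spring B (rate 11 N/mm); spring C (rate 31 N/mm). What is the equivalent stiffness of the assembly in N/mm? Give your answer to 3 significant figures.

k_A = Gd⁴/(8D³N_a) = (41.4×10³)(11.7⁴)/(8·149.0³·5) = 5.8631 N/mm
Parallel: k_eq = 5.8631 + 11 + 31 = 47.863 N/mm

47.9 N/mm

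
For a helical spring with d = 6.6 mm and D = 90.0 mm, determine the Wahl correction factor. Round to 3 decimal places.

1.104

C = D/d = 90.0/6.6 = 13.6364
K_W = (4C−1)/(4C−4) + 0.615/C = 53.545/50.545 + 0.0451 = 1.1045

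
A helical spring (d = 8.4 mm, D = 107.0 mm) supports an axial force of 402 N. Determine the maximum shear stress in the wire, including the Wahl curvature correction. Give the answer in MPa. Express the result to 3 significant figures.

Spring index C = D/d = 107.0/8.4 = 12.7381
K_W = (4C−1)/(4C−4) + 0.615/C = 49.952/46.952 + 0.0483 = 1.1122
τ₀ = 8FD/(πd³) = 8·402·107.0/(π·8.4³) = 344112/1862 = 184.8 MPa
τ_max = K·τ₀ = 1.1122 × 184.8 = 205.53 MPa

206 MPa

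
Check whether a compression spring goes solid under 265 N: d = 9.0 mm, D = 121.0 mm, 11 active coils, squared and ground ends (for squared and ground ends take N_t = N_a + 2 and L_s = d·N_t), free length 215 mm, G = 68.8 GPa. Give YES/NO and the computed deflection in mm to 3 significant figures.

k = Gd⁴/(8D³N_a) = (68.8×10³)(9.0⁴)/(8·121.0³·11) = 2.8955 N/mm
N_t = 13; L_s = 9.0·13 = 117 mm; δ_solid = L₀ − L_s = 215 − 117 = 98 mm
δ = F/k = 265/2.8955 = 91.522 mm
δ < δ_solid → spring does not go solid

NO, δ = 91.5 mm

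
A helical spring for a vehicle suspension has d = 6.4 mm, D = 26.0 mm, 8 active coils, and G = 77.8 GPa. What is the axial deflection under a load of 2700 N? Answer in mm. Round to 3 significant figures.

k = Gd⁴/(8D³N_a) = (77.8×10³)(6.4⁴)/(8·26.0³·8) = 116.04 N/mm
δ = F/k = 2700 / 116.04 = 23.268 mm

23.3 mm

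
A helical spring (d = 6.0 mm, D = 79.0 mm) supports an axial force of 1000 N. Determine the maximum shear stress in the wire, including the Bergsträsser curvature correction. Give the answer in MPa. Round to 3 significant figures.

Spring index C = D/d = 79.0/6.0 = 13.1667
K_B = (4C+2)/(4C−3) = 54.667/49.667 = 1.1007
τ₀ = 8FD/(πd³) = 8·1000·79.0/(π·6.0³) = 632000/678.58 = 931.35 MPa
τ_max = K·τ₀ = 1.1007 × 931.35 = 1025.1 MPa

1030 MPa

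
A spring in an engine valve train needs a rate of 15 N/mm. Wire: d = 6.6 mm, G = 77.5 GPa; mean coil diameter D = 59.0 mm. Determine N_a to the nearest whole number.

6

N_a = Gd⁴/(8D³k) = (77.5×10³ × 6.6⁴)/(8 × 59.0³ × 15)
    = 1.47054e+08 / 2.46455e+07 = 5.967 → 6 coils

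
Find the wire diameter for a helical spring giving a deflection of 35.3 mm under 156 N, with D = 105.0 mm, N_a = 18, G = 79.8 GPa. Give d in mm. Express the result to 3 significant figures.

9.80 mm

Required rate k = F/δ = 156/35.3 = 4.4193 N/mm
d = (8D³N_a·k / G)^(1/4) = (8·105.0³·18·4.4193 / (79.8×10³))^0.25
  = (9231.6)^0.25 = 9.8021 mm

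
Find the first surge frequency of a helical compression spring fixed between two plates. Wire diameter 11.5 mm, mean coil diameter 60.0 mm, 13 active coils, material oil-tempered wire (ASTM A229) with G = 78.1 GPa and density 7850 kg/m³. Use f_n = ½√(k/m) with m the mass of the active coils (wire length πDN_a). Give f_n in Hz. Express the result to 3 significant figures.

87.2 Hz

k = Gd⁴/(8D³N_a) = (78.1×10³)(11.5⁴)/(8·60.0³·13) = 60.807 N/mm = 60807 N/m
Wire length L = πDN_a = π·60.0·13 = 2450.4 mm
m = ρ·(πd²/4)·L = 7850 × 103.87×10⁻⁶ m² × 2.4504 m = 1.998 kg
f_n = ½√(k/m) = 0.5·√(60807/1.998) = 0.5·√(30434) = 87.226 Hz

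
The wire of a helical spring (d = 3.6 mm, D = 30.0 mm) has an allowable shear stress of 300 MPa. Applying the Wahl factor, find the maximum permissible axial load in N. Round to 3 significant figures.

C = D/d = 30.0/3.6 = 8.3333
K_W = (4C−1)/(4C−4) + 0.615/C = 32.333/29.333 + 0.0738 = 1.1761
τ_max = K·8FD/(πd³) → F_max = τ_allow·πd³/(8DK)
F_max = 300·π·3.6³/(8·30.0·1.1761) = 43972/282.26 = 155.79 N

156 N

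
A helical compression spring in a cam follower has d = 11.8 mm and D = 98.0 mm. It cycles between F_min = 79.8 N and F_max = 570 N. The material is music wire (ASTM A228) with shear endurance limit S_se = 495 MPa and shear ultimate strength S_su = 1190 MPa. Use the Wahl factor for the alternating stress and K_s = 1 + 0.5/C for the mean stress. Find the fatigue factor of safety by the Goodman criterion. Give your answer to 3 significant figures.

C = D/d = 98.0/11.8 = 8.3051; K_W = (4C−1)/(4C−4)+0.615/C = 1.1767; K_s = 1+0.5/C = 1.0602
F_a = (F_max−F_min)/2 = 245.1 N; F_m = (F_max+F_min)/2 = 324.9 N
τ_a = K_W·8F_aD/(πd³) = 1.1767 × 37.227 = 43.806 MPa
τ_m = K_s·8F_mD/(πd³) = 1.0602 × 49.348 = 52.319 MPa
Goodman: 1/n_f = τ_a/S_se + τ_m/S_su = 43.806/495 + 52.319/1190 = 0.08850 + 0.04397 = 0.13246
n_f = 1/0.13246 = 7.549

7.55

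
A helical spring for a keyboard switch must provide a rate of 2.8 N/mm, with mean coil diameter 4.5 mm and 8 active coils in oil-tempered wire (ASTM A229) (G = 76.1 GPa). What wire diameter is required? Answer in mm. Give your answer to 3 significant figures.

d = (8D³N_a·k / G)^(1/4) = (8·4.5³·8·2.8 / (76.1×10³))^0.25
  = (0.21458)^0.25 = 0.6806 mm

0.681 mm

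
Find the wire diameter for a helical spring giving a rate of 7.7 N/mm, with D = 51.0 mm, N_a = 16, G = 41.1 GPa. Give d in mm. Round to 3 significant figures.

d = (8D³N_a·k / G)^(1/4) = (8·51.0³·16·7.7 / (41.1×10³))^0.25
  = (3181)^0.25 = 7.5100 mm

7.51 mm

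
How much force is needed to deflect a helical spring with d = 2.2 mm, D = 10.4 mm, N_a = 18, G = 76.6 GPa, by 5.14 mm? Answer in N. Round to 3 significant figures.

56.9 N

k = Gd⁴/(8D³N_a) = (76.6×10³)(2.2⁴)/(8·10.4³·18) = 11.078 N/mm
F = k·δ = 11.078 × 5.14 = 56.94 N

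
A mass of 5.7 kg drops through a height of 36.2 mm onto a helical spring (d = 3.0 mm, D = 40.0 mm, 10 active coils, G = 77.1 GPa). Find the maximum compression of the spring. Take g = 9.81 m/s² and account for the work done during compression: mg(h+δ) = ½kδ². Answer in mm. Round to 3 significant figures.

k = Gd⁴/(8D³N_a) = (77.1×10³)(3.0⁴)/(8·40.0³·10) = 1.2197 N/mm
W = mg = 5.7 × 9.81 = 55.917 N
½kδ² − Wδ − Wh = 0 → δ = (W + √(W² + 2kWh))/k
δ = (55.917 + √(3126.7 + 4938.01))/1.2197 = (55.917 + 89.804)/1.2197 = 119.47 mm

119 mm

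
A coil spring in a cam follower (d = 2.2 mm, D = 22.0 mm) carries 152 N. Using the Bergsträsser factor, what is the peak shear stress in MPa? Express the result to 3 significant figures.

Spring index C = D/d = 22.0/2.2 = 10.0000
K_B = (4C+2)/(4C−3) = 42.000/37.000 = 1.1351
τ₀ = 8FD/(πd³) = 8·152·22.0/(π·2.2³) = 26752/33.452 = 799.72 MPa
τ_max = K·τ₀ = 1.1351 × 799.72 = 907.79 MPa

908 MPa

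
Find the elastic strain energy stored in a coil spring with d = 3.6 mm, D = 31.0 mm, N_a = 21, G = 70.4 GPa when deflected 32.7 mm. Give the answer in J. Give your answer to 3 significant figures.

1.26 J

k = Gd⁴/(8D³N_a) = (70.4×10³)(3.6⁴)/(8·31.0³·21) = 2.3626 N/mm
U = ½kδ² = 0.5 × 2.3626 × 32.7² = 1263.1 N·mm = 1.2631 J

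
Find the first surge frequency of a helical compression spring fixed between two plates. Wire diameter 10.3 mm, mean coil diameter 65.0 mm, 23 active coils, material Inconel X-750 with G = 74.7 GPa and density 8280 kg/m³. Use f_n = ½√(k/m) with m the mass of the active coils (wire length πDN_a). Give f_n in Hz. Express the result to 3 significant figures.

35.8 Hz

k = Gd⁴/(8D³N_a) = (74.7×10³)(10.3⁴)/(8·65.0³·23) = 16.638 N/mm = 16638 N/m
Wire length L = πDN_a = π·65.0·23 = 4696.7 mm
m = ρ·(πd²/4)·L = 8280 × 83.323×10⁻⁶ m² × 4.6967 m = 3.2403 kg
f_n = ½√(k/m) = 0.5·√(16638/3.2403) = 0.5·√(5134.8) = 35.829 Hz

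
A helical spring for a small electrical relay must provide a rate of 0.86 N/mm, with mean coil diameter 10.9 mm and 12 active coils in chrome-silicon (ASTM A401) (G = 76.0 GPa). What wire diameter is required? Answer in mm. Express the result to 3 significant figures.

1.09 mm

d = (8D³N_a·k / G)^(1/4) = (8·10.9³·12·0.86 / (76.0×10³))^0.25
  = (1.4068)^0.25 = 1.0891 mm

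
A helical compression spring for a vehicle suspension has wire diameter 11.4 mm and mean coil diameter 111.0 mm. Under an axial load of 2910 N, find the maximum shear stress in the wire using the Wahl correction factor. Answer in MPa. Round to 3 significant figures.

638 MPa

Spring index C = D/d = 111.0/11.4 = 9.7368
K_W = (4C−1)/(4C−4) + 0.615/C = 37.947/34.947 + 0.0632 = 1.1490
τ₀ = 8FD/(πd³) = 8·2910·111.0/(π·11.4³) = 2.58408e+06/4654.4 = 555.19 MPa
τ_max = K·τ₀ = 1.1490 × 555.19 = 637.92 MPa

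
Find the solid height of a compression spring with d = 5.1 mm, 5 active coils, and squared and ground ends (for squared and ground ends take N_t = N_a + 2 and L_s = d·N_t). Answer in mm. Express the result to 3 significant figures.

squared and ground ends: N_t = N_a + 2 = 5 + 2 = 7
L_s = d·N_t = 5.1 × 7 = 35.7 mm

35.7 mm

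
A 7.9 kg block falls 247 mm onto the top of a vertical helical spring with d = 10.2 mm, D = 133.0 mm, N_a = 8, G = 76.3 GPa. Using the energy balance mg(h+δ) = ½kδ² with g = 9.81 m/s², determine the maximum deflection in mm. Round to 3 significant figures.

98.9 mm

k = Gd⁴/(8D³N_a) = (76.3×10³)(10.2⁴)/(8·133.0³·8) = 5.4852 N/mm
W = mg = 7.9 × 9.81 = 77.499 N
½kδ² − Wδ − Wh = 0 → δ = (W + √(W² + 2kWh))/k
δ = (77.499 + √(6006.1 + 209997))/5.4852 = (77.499 + 464.76)/5.4852 = 98.859 mm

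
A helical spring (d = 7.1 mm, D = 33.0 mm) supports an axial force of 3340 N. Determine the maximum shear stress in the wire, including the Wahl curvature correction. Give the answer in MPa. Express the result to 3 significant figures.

Spring index C = D/d = 33.0/7.1 = 4.6479
K_W = (4C−1)/(4C−4) + 0.615/C = 17.592/14.592 + 0.1323 = 1.3379
τ₀ = 8FD/(πd³) = 8·3340·33.0/(π·7.1³) = 881760/1124.4 = 784.2 MPa
τ_max = K·τ₀ = 1.3379 × 784.2 = 1049.2 MPa

1050 MPa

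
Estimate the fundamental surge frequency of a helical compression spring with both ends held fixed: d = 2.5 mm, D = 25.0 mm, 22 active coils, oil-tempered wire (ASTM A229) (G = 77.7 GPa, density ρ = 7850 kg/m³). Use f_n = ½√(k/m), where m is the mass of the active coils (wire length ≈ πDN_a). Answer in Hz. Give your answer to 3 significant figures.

k = Gd⁴/(8D³N_a) = (77.7×10³)(2.5⁴)/(8·25.0³·22) = 1.1037 N/mm = 1103.7 N/m
Wire length L = πDN_a = π·25.0·22 = 1727.9 mm
m = ρ·(πd²/4)·L = 7850 × 4.9087×10⁻⁶ m² × 1.7279 m = 0.066581 kg
f_n = ½√(k/m) = 0.5·√(1103.7/0.066581) = 0.5·√(16577) = 64.375 Hz

64.4 Hz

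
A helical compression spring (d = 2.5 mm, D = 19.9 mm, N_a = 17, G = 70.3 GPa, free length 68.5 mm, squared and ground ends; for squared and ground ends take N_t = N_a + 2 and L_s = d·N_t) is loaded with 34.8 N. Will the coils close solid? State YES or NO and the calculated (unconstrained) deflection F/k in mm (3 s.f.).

NO, δ = 13.6 mm

k = Gd⁴/(8D³N_a) = (70.3×10³)(2.5⁴)/(8·19.9³·17) = 2.5622 N/mm
N_t = 19; L_s = 2.5·19 = 47.5 mm; δ_solid = L₀ − L_s = 68.5 − 47.5 = 21 mm
δ = F/k = 34.8/2.5622 = 13.582 mm
δ < δ_solid → spring does not go solid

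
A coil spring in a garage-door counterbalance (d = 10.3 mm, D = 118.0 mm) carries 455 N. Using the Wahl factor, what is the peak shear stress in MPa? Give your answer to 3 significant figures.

Spring index C = D/d = 118.0/10.3 = 11.4563
K_W = (4C−1)/(4C−4) + 0.615/C = 44.825/41.825 + 0.0537 = 1.1254
τ₀ = 8FD/(πd³) = 8·455·118.0/(π·10.3³) = 429520/3432.9 = 125.12 MPa
τ_max = K·τ₀ = 1.1254 × 125.12 = 140.81 MPa

141 MPa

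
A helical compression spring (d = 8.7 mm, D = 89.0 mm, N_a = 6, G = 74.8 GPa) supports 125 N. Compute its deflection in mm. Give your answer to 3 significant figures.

9.87 mm

k = Gd⁴/(8D³N_a) = (74.8×10³)(8.7⁴)/(8·89.0³·6) = 12.664 N/mm
δ = F/k = 125 / 12.664 = 9.8706 mm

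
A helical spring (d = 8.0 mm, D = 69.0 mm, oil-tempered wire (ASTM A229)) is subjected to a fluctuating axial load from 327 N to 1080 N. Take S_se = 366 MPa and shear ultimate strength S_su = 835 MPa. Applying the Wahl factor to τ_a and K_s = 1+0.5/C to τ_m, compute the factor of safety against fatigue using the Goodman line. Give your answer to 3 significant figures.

1.39

C = D/d = 69.0/8.0 = 8.6250; K_W = (4C−1)/(4C−4)+0.615/C = 1.1697; K_s = 1+0.5/C = 1.0580
F_a = (F_max−F_min)/2 = 376.5 N; F_m = (F_max+F_min)/2 = 703.5 N
τ_a = K_W·8F_aD/(πd³) = 1.1697 × 129.21 = 151.13 MPa
τ_m = K_s·8F_mD/(πd³) = 1.0580 × 241.43 = 255.42 MPa
Goodman: 1/n_f = τ_a/S_se + τ_m/S_su = 151.13/366 + 255.42/835 = 0.41292 + 0.30589 = 0.71881
n_f = 1/0.71881 = 1.391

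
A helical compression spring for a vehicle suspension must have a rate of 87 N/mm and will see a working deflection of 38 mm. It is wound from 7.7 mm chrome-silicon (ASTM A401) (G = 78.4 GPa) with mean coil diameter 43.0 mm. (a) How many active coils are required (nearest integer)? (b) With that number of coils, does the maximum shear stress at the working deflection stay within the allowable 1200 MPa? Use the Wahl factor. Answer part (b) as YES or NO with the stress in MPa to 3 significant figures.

N_a = Gd⁴/(8D³k) = (78.4×10³)(7.7⁴)/(8·43.0³·87) = 4.98 → N_a = 5
Actual rate k = Gd⁴/(8D³·5) = 86.659 N/mm
Working load F = kδ = 86.659·38 = 3293 N
C = 43.0/7.7 = 5.5844; K_W = (4C−1)/(4C−4)+0.615/C = 1.2737
τ_max = K_W·8FD/(πd³) = 1.2737·789.83 = 1006 MPa
τ_max ≤ 1200 MPa → acceptable

(a) 5 coils; (b) YES, τ_max = 1010 MPa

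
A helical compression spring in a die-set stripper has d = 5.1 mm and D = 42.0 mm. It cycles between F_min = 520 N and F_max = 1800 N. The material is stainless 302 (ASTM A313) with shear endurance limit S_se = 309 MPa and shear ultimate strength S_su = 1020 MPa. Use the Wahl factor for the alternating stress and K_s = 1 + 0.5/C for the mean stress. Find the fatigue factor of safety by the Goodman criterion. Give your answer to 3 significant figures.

0.340

C = D/d = 42.0/5.1 = 8.2353; K_W = (4C−1)/(4C−4)+0.615/C = 1.1783; K_s = 1+0.5/C = 1.0607
F_a = (F_max−F_min)/2 = 640 N; F_m = (F_max+F_min)/2 = 1160 N
τ_a = K_W·8F_aD/(πd³) = 1.1783 × 516.01 = 608.03 MPa
τ_m = K_s·8F_mD/(πd³) = 1.0607 × 935.27 = 992.05 MPa
Goodman: 1/n_f = τ_a/S_se + τ_m/S_su = 608.03/309 + 992.05/1020 = 1.96775 + 0.97260 = 2.9404
n_f = 1/2.9404 = 0.3401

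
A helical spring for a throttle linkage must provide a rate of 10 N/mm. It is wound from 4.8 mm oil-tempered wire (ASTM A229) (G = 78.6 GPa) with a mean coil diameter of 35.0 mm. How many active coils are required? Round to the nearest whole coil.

12

N_a = Gd⁴/(8D³k) = (78.6×10³ × 4.8⁴)/(8 × 35.0³ × 10)
    = 4.17241e+07 / 3.43e+06 = 12.16 → 12 coils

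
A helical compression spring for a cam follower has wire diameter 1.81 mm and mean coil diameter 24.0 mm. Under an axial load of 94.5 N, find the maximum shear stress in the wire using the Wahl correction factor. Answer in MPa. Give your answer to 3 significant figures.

Spring index C = D/d = 24.0/1.81 = 13.2597
K_W = (4C−1)/(4C−4) + 0.615/C = 52.039/49.039 + 0.0464 = 1.1076
τ₀ = 8FD/(πd³) = 8·94.5·24.0/(π·1.81³) = 18144/18.629 = 973.97 MPa
τ_max = K·τ₀ = 1.1076 × 973.97 = 1078.7 MPa

1080 MPa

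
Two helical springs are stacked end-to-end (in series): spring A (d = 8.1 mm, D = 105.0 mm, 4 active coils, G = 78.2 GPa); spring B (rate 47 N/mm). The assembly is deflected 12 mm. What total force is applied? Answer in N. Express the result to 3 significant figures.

k_A = Gd⁴/(8D³N_a) = (78.2×10³)(8.1⁴)/(8·105.0³·4) = 9.0872 N/mm
Series: 1/k_eq = 1/9.0872 + 1/47 = 0.13132; k_eq = 7.6149 N/mm
F = k_eq·δ = 7.6149·12 = 91.379 N

91.4 N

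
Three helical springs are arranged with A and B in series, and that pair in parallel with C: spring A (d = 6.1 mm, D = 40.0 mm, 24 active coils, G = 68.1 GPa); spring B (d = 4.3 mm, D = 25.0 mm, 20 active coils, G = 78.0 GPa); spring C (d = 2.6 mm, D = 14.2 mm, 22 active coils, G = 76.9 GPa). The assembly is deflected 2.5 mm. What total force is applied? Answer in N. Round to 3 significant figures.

k_A = Gd⁴/(8D³N_a) = (68.1×10³)(6.1⁴)/(8·40.0³·24) = 7.6734 N/mm
k_B = Gd⁴/(8D³N_a) = (78.0×10³)(4.3⁴)/(8·25.0³·20) = 10.667 N/mm
k_C = Gd⁴/(8D³N_a) = (76.9×10³)(2.6⁴)/(8·14.2³·22) = 6.9734 N/mm
Springs A,B series: k_AB = 1/(1/7.6734+1/10.667) = 4.4629 N/mm; parallel with C: k_eq = 4.4629+6.9734 = 11.436 N/mm
F = k_eq·δ = 11.436·2.5 = 28.591 N

28.6 N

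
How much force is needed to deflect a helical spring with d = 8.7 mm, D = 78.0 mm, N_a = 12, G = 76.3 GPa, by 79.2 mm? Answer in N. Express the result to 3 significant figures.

k = Gd⁴/(8D³N_a) = (76.3×10³)(8.7⁴)/(8·78.0³·12) = 9.595 N/mm
F = k·δ = 9.595 × 79.2 = 759.93 N

760 N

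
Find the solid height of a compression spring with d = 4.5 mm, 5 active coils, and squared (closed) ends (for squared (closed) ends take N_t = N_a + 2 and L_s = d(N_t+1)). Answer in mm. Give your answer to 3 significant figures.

squared (closed) ends: N_t = N_a + 2 = 5 + 2 = 7
L_s = d·(N_t+1) = 4.5 × 8 = 36 mm

36.0 mm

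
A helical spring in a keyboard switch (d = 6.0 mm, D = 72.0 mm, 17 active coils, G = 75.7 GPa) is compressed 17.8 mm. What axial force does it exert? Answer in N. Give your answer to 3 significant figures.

34.4 N

k = Gd⁴/(8D³N_a) = (75.7×10³)(6.0⁴)/(8·72.0³·17) = 1.9327 N/mm
F = k·δ = 1.9327 × 17.8 = 34.402 N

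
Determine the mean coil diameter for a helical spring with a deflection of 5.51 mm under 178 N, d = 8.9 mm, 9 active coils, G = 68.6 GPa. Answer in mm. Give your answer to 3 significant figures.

57.0 mm

Required rate k = F/δ = 178/5.51 = 32.305 N/mm
D = (Gd⁴/(8N_a·k))^(1/3) = (68.6×10³·8.9⁴/(8·9·32.305))^(1/3)
  = (185048)^(1/3) = 56.9851 mm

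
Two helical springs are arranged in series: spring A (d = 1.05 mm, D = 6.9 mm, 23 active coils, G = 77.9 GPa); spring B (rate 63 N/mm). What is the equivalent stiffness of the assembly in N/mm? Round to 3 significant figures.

k_A = Gd⁴/(8D³N_a) = (77.9×10³)(1.05⁴)/(8·6.9³·23) = 1.5665 N/mm
Series: 1/k_eq = 1/1.5665 + 1/63 = 0.65424; k_eq = 1.5285 N/mm

1.53 N/mm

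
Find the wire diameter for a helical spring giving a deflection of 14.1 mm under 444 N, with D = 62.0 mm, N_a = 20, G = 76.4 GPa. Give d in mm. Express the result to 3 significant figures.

11.2 mm

Required rate k = F/δ = 444/14.1 = 31.489 N/mm
d = (8D³N_a·k / G)^(1/4) = (8·62.0³·20·31.489 / (76.4×10³))^0.25
  = (15717)^0.25 = 11.1967 mm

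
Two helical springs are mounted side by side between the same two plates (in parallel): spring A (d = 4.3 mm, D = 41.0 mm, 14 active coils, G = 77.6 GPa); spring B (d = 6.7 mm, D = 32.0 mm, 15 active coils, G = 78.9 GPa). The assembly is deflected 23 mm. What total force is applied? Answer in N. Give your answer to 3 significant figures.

1010 N

k_A = Gd⁴/(8D³N_a) = (77.6×10³)(4.3⁴)/(8·41.0³·14) = 3.4369 N/mm
k_B = Gd⁴/(8D³N_a) = (78.9×10³)(6.7⁴)/(8·32.0³·15) = 40.434 N/mm
Parallel: k_eq = 3.4369 + 40.434 = 43.871 N/mm
F = k_eq·δ = 43.871·23 = 1009 N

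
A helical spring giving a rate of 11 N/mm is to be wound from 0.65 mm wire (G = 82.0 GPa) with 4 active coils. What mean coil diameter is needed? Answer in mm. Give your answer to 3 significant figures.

D = (Gd⁴/(8N_a·k))^(1/3) = (82.0×10³·0.65⁴/(8·4·11))^(1/3)
  = (41.5838)^(1/3) = 3.4645 mm

3.46 mm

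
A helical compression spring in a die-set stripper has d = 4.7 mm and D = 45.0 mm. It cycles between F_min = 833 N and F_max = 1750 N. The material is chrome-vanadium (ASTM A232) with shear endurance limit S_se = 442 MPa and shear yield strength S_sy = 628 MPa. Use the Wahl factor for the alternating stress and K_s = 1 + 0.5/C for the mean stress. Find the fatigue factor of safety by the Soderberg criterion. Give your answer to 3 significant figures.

0.270

C = D/d = 45.0/4.7 = 9.5745; K_W = (4C−1)/(4C−4)+0.615/C = 1.1517; K_s = 1+0.5/C = 1.0522
F_a = (F_max−F_min)/2 = 458.5 N; F_m = (F_max+F_min)/2 = 1291.5 N
τ_a = K_W·8F_aD/(πd³) = 1.1517 × 506.06 = 582.83 MPa
τ_m = K_s·8F_mD/(πd³) = 1.0522 × 1425.5 = 1499.9 MPa
Soderberg: 1/n_f = τ_a/S_se + τ_m/S_sy = 582.83/442 + 1499.9/628 = 1.31861 + 2.38837 = 3.707
n_f = 1/3.707 = 0.2698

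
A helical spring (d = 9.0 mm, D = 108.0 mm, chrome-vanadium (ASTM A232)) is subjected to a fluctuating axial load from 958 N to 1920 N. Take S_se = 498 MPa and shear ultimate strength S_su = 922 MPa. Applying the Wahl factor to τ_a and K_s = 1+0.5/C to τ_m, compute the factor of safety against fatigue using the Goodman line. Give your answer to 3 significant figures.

C = D/d = 108.0/9.0 = 12.0000; K_W = (4C−1)/(4C−4)+0.615/C = 1.1194; K_s = 1+0.5/C = 1.0417
F_a = (F_max−F_min)/2 = 481 N; F_m = (F_max+F_min)/2 = 1439 N
τ_a = K_W·8F_aD/(πd³) = 1.1194 × 181.46 = 203.13 MPa
τ_m = K_s·8F_mD/(πd³) = 1.0417 × 542.87 = 565.49 MPa
Goodman: 1/n_f = τ_a/S_se + τ_m/S_su = 203.13/498 + 565.49/922 = 0.40790 + 0.61333 = 1.0212
n_f = 1/1.0212 = 0.9792

0.979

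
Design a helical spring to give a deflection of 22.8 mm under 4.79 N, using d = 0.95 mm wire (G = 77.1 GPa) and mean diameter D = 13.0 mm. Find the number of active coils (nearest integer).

17

Required rate k = F/δ = 4.79/22.8 = 0.21009 N/mm
N_a = Gd⁴/(8D³k) = (77.1×10³ × 0.95⁴)/(8 × 13.0³ × 0.21009)
    = 62798.4 / 3692.5 = 17.01 → 17 coils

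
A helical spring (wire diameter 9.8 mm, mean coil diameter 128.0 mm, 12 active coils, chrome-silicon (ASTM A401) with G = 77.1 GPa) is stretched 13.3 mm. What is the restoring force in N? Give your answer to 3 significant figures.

47.0 N

k = Gd⁴/(8D³N_a) = (77.1×10³)(9.8⁴)/(8·128.0³·12) = 3.5323 N/mm
F = k·δ = 3.5323 × 13.3 = 46.98 N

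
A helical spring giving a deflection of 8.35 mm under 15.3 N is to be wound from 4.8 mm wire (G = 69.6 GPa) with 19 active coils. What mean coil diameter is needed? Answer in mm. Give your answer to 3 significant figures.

Required rate k = F/δ = 15.3/8.35 = 1.8323 N/mm
D = (Gd⁴/(8N_a·k))^(1/3) = (69.6×10³·4.8⁴/(8·19·1.8323))^(1/3)
  = (132656)^(1/3) = 51.0006 mm

51.0 mm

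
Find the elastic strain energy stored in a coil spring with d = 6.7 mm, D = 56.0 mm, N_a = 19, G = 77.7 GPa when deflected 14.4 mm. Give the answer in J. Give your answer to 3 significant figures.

k = Gd⁴/(8D³N_a) = (77.7×10³)(6.7⁴)/(8·56.0³·19) = 5.8656 N/mm
U = ½kδ² = 0.5 × 5.8656 × 14.4² = 608.15 N·mm = 0.60815 J

0.608 J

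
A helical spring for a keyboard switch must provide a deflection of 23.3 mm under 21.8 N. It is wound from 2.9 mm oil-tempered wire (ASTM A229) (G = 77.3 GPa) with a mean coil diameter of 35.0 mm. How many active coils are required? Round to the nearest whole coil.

Required rate k = F/δ = 21.8/23.3 = 0.93562 N/mm
N_a = Gd⁴/(8D³k) = (77.3×10³ × 2.9⁴)/(8 × 35.0³ × 0.93562)
    = 5.46728e+06 / 320918 = 17.04 → 17 coils

17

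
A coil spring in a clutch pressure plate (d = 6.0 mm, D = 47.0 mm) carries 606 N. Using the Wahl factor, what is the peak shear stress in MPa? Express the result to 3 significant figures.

Spring index C = D/d = 47.0/6.0 = 7.8333
K_W = (4C−1)/(4C−4) + 0.615/C = 30.333/27.333 + 0.0785 = 1.1883
τ₀ = 8FD/(πd³) = 8·606·47.0/(π·6.0³) = 227856/678.58 = 335.78 MPa
τ_max = K·τ₀ = 1.1883 × 335.78 = 399 MPa

399 MPa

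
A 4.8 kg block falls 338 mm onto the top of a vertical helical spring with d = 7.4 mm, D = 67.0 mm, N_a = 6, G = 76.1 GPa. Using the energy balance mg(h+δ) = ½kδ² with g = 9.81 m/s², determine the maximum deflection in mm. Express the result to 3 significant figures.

k = Gd⁴/(8D³N_a) = (76.1×10³)(7.4⁴)/(8·67.0³·6) = 15.807 N/mm
W = mg = 4.8 × 9.81 = 47.088 N
½kδ² − Wδ − Wh = 0 → δ = (W + √(W² + 2kWh))/k
δ = (47.088 + √(2217.3 + 503156))/15.807 = (47.088 + 710.9)/15.807 = 47.953 mm

48.0 mm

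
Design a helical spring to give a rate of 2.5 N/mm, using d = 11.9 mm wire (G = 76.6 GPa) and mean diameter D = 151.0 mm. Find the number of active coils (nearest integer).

22

N_a = Gd⁴/(8D³k) = (76.6×10³ × 11.9⁴)/(8 × 151.0³ × 2.5)
    = 1.53609e+09 / 6.8859e+07 = 22.31 → 22 coils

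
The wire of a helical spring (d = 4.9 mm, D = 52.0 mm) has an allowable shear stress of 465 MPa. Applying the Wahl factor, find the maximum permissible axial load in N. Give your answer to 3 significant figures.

C = D/d = 52.0/4.9 = 10.6122
K_W = (4C−1)/(4C−4) + 0.615/C = 41.449/38.449 + 0.0580 = 1.1360
τ_max = K·8FD/(πd³) → F_max = τ_allow·πd³/(8DK)
F_max = 465·π·4.9³/(8·52.0·1.1360) = 1.7187e+05/472.57 = 363.69 N

364 N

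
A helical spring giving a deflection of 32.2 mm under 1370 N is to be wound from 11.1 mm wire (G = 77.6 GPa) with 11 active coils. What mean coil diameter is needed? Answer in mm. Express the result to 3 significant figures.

68.0 mm

Required rate k = F/δ = 1370/32.2 = 42.547 N/mm
D = (Gd⁴/(8N_a·k))^(1/3) = (77.6×10³·11.1⁴/(8·11·42.547))^(1/3)
  = (314634)^(1/3) = 68.0146 mm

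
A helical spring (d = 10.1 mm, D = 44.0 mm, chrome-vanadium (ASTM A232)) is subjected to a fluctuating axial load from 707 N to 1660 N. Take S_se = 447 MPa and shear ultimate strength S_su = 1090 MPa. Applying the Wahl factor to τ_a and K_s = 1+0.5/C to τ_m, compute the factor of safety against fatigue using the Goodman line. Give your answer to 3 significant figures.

3.45

C = D/d = 44.0/10.1 = 4.3564; K_W = (4C−1)/(4C−4)+0.615/C = 1.3646; K_s = 1+0.5/C = 1.1148
F_a = (F_max−F_min)/2 = 476.5 N; F_m = (F_max+F_min)/2 = 1183.5 N
τ_a = K_W·8F_aD/(πd³) = 1.3646 × 51.819 = 70.714 MPa
τ_m = K_s·8F_mD/(πd³) = 1.1148 × 128.71 = 143.48 MPa
Goodman: 1/n_f = τ_a/S_se + τ_m/S_su = 70.714/447 + 143.48/1090 = 0.15820 + 0.13163 = 0.28983
n_f = 1/0.28983 = 3.45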